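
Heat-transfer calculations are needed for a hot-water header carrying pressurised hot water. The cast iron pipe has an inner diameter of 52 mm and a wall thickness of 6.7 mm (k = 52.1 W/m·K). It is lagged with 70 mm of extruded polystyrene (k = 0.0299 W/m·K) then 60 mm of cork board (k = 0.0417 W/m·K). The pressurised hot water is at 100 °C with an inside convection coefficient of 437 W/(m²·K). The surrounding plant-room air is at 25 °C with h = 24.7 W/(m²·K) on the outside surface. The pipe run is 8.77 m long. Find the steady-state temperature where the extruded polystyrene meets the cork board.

T ≈ 42 °C

Treating each annulus and film as a series resistance:
R_inner film = 1/(h_i·2πr₁L) = 1/(437×2π×0.026×8.77) = 0.001597 K/W
R_cast iron pipe wall = ln(32.7/26)/(2π×52.1×8.77) = 7.986×10^-5 K/W
R_extruded polystyrene = ln(102.7/32.7)/(2π×0.0299×8.77) = 0.6946 K/W
R_cork board = ln(162.7/102.7)/(2π×0.0417×8.77) = 0.2002 K/W
R_outer film = 1/(h_o·2πr_oL) = 1/(24.7×2π×0.1627×8.77) = 0.004516 K/W
R_total = 0.901 K/W
Q = ΔT/R_total = 75/0.901
Q = 83.2 W
T_interface = T_inner − Q·ΣR(inner→interface) = 100 − 83.2×0.6963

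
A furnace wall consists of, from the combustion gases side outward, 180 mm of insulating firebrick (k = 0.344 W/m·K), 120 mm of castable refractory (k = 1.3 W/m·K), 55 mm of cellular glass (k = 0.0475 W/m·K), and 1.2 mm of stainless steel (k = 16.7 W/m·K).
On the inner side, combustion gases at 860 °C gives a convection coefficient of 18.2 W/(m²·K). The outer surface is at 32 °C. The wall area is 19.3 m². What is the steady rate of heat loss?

Model the wall as resistances in series:
R_inner film = 1/(h_i·A) = 1/(18.2×19.3) = 0.002847 K/W
R_insulating firebrick = L/(kA) = 0.18/(0.344×19.3) = 0.02711 K/W
R_castable refractory = L/(kA) = 0.12/(1.3×19.3) = 0.004783 K/W
R_cellular glass = L/(kA) = 0.055/(0.0475×19.3) = 0.05999 K/W
R_stainless steel = L/(kA) = 0.0012/(16.7×19.3) = 3.723×10^-6 K/W
R_total = 0.09474 K/W
Q = ΔT / R_total = 828 / 0.09474

Q ≈ 8740 W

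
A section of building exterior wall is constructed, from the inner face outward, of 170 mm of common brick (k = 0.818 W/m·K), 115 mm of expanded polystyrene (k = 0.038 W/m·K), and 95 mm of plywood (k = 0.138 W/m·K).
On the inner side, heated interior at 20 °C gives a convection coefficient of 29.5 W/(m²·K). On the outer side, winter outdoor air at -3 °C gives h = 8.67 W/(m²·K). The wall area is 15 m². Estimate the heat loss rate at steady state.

Q ≈ 84.7 W

Thermal resistances in series:
R_inner film = 1/(h_i·A) = 1/(29.5×15) = 0.00226 K/W
R_common brick = L/(kA) = 0.17/(0.818×15) = 0.01385 K/W
R_expanded polystyrene = L/(kA) = 0.115/(0.038×15) = 0.2018 K/W
R_plywood = L/(kA) = 0.095/(0.138×15) = 0.04589 K/W
R_outer film = 1/(h_o·A) = 1/(8.67×15) = 0.007689 K/W
R_total = 0.2715 K/W
Q = ΔT / R_total = 23 / 0.2715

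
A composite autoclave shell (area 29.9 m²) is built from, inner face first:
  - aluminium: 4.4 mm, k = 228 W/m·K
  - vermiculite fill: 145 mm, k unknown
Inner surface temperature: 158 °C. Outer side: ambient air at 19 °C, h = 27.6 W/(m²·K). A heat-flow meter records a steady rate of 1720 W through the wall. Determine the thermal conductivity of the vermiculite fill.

Using the resistance-network approach (series):
R_aluminium = L/(kA) = 0.0044/(228×29.9) = 6.454×10^-7 K/W
R_outer film = 1/(h_o·A) = 1/(27.6×29.9) = 0.001212 K/W
Sum of known resistances R_other = 0.001212 K/W
Total R = ΔT/Q = 139/1720 = 0.08081 K/W
R_vermiculite fill = R_total − R_other = 0.0796 K/W
k = L/(R·A) = 0.145/(0.0796×29.9)

k ≈ 0.0609 W/(m·K)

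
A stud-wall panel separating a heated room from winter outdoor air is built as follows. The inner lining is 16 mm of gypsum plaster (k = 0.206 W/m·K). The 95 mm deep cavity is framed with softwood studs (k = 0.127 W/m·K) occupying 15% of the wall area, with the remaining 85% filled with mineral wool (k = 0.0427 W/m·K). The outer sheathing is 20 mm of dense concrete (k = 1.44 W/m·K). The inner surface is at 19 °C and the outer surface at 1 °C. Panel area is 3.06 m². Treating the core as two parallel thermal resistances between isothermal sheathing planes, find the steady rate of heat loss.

Q ≈ 30.5 W

Sheathing layers in series; stud and cavity paths in parallel between them.
R_inner = 0.016/(0.206×3.06) = 0.02538 K/W
R_stud  = 0.095/(0.127×0.15×3.06) = 1.63 K/W
R_cav   = 0.095/(0.0427×0.85×3.06) = 0.8554 K/W
1/R_core = 1/R_stud + 1/R_cav → R_core = 0.5609 K/W
R_outer = 0.02/(1.44×3.06) = 0.004539 K/W
R_total = 0.5909 K/W
Q = ΔT/R_total = 18/0.5909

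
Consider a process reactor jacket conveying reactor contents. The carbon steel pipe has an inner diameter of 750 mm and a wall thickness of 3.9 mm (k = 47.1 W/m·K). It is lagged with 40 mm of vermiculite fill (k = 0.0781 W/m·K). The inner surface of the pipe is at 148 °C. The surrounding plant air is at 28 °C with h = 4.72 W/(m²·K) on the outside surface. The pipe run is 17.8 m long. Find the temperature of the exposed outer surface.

Treating each annulus and film as a series resistance:
R_carbon steel pipe wall = ln(378.9/375)/(2π×47.1×17.8) = 1.964×10^-6 K/W
R_vermiculite fill = ln(418.9/378.9)/(2π×0.0781×17.8) = 0.01149 K/W
R_outer film = 1/(h_o·2πr_oL) = 1/(4.72×2π×0.4189×17.8) = 0.004522 K/W
R_total = 0.01601 K/W
Q = ΔT/R_total = 120/0.01601
Q = 7490 W
T_interface = T_inner − Q·ΣR(inner→interface) = 148 − 7490×0.01149

T ≈ 61.9 °C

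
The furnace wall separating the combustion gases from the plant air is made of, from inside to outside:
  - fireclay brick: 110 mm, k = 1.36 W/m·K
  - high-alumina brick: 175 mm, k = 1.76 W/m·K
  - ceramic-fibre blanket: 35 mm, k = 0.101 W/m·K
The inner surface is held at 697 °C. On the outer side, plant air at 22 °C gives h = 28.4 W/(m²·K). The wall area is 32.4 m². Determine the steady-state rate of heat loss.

Q ≈ 38900 W

Series thermal resistances:
R_fireclay brick = L/(kA) = 0.11/(1.36×32.4) = 0.002496 K/W
R_high-alumina brick = L/(kA) = 0.175/(1.76×32.4) = 0.003069 K/W
R_ceramic-fibre blanket = L/(kA) = 0.035/(0.101×32.4) = 0.0107 K/W
R_outer film = 1/(h_o·A) = 1/(28.4×32.4) = 0.001087 K/W
R_total = 0.01735 K/W
Q = ΔT / R_total = 675 / 0.01735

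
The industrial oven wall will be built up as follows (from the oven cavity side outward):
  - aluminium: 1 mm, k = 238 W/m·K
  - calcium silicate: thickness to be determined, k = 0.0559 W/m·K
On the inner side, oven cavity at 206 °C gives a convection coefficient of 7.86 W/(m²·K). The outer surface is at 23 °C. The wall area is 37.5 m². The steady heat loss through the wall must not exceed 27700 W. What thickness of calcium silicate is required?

Series thermal resistances:
R_inner film = 1/(h_i·A) = 1/(7.86×37.5) = 0.003393 K/W
R_aluminium = L/(kA) = 0.001/(238×37.5) = 1.12×10^-7 K/W
Sum of the known resistances R_other = 0.003393 K/W
Required total resistance R_tot = ΔT/Q_allow = 183/27700 = 0.006606 K/W
R_calcium silicate = R_tot − R_other = 0.003214 K/W
L = R·k·A = 0.003214×0.0559×37.5

L ≈ 6.74 mm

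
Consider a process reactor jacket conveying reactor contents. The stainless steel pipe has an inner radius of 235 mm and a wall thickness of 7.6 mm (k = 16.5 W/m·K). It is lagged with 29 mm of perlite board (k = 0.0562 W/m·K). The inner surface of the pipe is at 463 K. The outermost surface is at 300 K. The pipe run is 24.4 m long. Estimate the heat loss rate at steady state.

Q ≈ 12400 W

For a radial system each layer contributes R = ln(r_out/r_in)/(2πkL); films add R = 1/(hA).
R_stainless steel pipe wall = ln(242.6/235)/(2π×16.5×24.4) = 1.258×10^-5 K/W
R_perlite board = ln(271.6/242.6)/(2π×0.0562×24.4) = 0.01311 K/W
R_total = 0.01312 K/W
Q = ΔT/R_total = 163/0.01312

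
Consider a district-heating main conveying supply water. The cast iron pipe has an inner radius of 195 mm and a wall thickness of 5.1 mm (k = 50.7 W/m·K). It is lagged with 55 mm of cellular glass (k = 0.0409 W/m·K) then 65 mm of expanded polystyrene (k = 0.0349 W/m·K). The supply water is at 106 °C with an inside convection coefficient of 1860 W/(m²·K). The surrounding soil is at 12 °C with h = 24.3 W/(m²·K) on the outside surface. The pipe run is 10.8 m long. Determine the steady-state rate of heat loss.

Cylindrical conduction, so R = ln(r₂/r₁)/(2πkL) per layer, in series:
R_inner film = 1/(h_i·2πr₁L) = 1/(1860×2π×0.195×10.8) = 4.063×10^-5 K/W
R_cast iron pipe wall = ln(200.1/195)/(2π×50.7×10.8) = 7.504×10^-6 K/W
R_cellular glass = ln(255.1/200.1)/(2π×0.0409×10.8) = 0.0875 K/W
R_expanded polystyrene = ln(320.1/255.1)/(2π×0.0349×10.8) = 0.09584 K/W
R_outer film = 1/(h_o·2πr_oL) = 1/(24.3×2π×0.3201×10.8) = 0.001895 K/W
R_total = 0.1853 K/W
Q = ΔT/R_total = 94/0.1853

Q ≈ 507 W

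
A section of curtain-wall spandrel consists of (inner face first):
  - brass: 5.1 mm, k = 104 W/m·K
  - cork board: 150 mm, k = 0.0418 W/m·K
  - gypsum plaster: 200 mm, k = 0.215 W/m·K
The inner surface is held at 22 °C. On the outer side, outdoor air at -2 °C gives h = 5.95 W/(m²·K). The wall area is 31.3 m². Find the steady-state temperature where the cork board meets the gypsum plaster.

Using the resistance-network approach (series):
R_brass = L/(kA) = 0.0051/(104×31.3) = 1.567×10^-6 K/W
R_cork board = L/(kA) = 0.15/(0.0418×31.3) = 0.1146 K/W
R_gypsum plaster = L/(kA) = 0.2/(0.215×31.3) = 0.02972 K/W
R_outer film = 1/(h_o·A) = 1/(5.95×31.3) = 0.00537 K/W
R_total = 0.1497 K/W;  Q = ΔT/R_total = 24/0.1497 = 160.3 W
T_interface = T_inner − Q·ΣR(inner→interface) = 22 − 160×0.1147

T ≈ 3.62 °C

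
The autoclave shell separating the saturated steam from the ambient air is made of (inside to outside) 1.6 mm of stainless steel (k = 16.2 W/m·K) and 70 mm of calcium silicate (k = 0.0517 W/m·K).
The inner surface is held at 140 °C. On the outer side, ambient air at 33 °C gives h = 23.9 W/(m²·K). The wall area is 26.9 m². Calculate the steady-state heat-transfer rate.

Q ≈ 2060 W

Treating each layer as a thermal resistance in series:
R_stainless steel = L/(kA) = 0.0016/(16.2×26.9) = 3.672×10^-6 K/W
R_calcium silicate = L/(kA) = 0.07/(0.0517×26.9) = 0.05033 K/W
R_outer film = 1/(h_o·A) = 1/(23.9×26.9) = 0.001555 K/W
R_total = 0.05189 K/W
Q = ΔT / R_total = 107 / 0.05189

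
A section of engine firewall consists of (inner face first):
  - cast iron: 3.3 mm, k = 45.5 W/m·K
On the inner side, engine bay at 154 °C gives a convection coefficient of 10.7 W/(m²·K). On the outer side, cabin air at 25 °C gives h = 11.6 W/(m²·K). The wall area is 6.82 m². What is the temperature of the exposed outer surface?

Thermal resistances in series:
R_inner film = 1/(h_i·A) = 1/(10.7×6.82) = 0.0137 K/W
R_cast iron = L/(kA) = 0.0033/(45.5×6.82) = 1.063×10^-5 K/W
R_outer film = 1/(h_o·A) = 1/(11.6×6.82) = 0.01264 K/W
R_total = 0.02635 K/W;  Q = ΔT/R_total = 129/0.02635 = 4895 W
T_interface = T_inner − Q·ΣR(inner→interface) = 154 − 4890×0.01371

T ≈ 86.9 °C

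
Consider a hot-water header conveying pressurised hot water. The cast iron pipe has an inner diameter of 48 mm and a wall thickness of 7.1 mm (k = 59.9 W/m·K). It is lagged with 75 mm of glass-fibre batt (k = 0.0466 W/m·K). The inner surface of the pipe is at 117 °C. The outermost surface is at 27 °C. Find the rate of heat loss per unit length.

Treating each annulus and film as a series resistance:
R_cast iron pipe wall = ln(31.1/24)/(2π×59.9×1) = 6.886×10^-4 K/W
R_glass-fibre batt = ln(106.1/31.1)/(2π×0.0466×1) = 4.191 K/W
R_total = 4.192 K/W
Q = ΔT/R_total = 90/4.192

q′ ≈ 21.5 W/m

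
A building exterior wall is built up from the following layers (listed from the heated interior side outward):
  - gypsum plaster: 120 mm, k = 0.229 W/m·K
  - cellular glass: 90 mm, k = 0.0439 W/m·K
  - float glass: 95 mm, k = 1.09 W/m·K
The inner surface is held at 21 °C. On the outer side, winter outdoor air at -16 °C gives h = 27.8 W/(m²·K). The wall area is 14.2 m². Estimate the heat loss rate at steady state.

Series thermal resistances:
R_gypsum plaster = L/(kA) = 0.12/(0.229×14.2) = 0.0369 K/W
R_cellular glass = L/(kA) = 0.09/(0.0439×14.2) = 0.1444 K/W
R_float glass = L/(kA) = 0.095/(1.09×14.2) = 0.006138 K/W
R_outer film = 1/(h_o·A) = 1/(27.8×14.2) = 0.002533 K/W
R_total = 0.1899 K/W
Q = ΔT / R_total = 37 / 0.1899

Q ≈ 195 W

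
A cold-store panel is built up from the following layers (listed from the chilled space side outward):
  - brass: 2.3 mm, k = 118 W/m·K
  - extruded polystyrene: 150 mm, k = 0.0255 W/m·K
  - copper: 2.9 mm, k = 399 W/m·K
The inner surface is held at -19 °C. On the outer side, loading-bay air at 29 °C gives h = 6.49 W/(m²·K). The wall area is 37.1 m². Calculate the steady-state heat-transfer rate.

Thermal resistances in series:
R_brass = L/(kA) = 0.0023/(118×37.1) = 5.254×10^-7 K/W
R_extruded polystyrene = L/(kA) = 0.15/(0.0255×37.1) = 0.1586 K/W
R_copper = L/(kA) = 0.0029/(399×37.1) = 1.959×10^-7 K/W
R_outer film = 1/(h_o·A) = 1/(6.49×37.1) = 0.004153 K/W
R_total = 0.1627 K/W
Q = ΔT / R_total = 48 / 0.1627

Q ≈ 295 W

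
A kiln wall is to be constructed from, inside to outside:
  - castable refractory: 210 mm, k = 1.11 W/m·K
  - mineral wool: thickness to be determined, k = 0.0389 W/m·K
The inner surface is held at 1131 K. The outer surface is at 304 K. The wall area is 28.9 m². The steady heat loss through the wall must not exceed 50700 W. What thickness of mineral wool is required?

L ≈ 11 mm

Thermal resistances in series:
R_castable refractory = L/(kA) = 0.21/(1.11×28.9) = 0.006546 K/W
Sum of the known resistances R_other = 0.006546 K/W
Required total resistance R_tot = ΔT/Q_allow = 827/50700 = 0.01631 K/W
R_mineral wool = R_tot − R_other = 0.009765 K/W
L = R·k·A = 0.009765×0.0389×28.9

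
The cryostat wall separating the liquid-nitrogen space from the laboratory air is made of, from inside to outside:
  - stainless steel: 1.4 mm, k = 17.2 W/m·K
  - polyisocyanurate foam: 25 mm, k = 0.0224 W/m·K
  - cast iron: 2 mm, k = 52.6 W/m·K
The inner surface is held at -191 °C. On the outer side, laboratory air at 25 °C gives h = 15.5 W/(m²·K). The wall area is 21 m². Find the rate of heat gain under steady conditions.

Model the wall as resistances in series:
R_stainless steel = L/(kA) = 0.0014/(17.2×21) = 3.876×10^-6 K/W
R_polyisocyanurate foam = L/(kA) = 0.025/(0.0224×21) = 0.05315 K/W
R_cast iron = L/(kA) = 0.002/(52.6×21) = 1.811×10^-6 K/W
R_outer film = 1/(h_o·A) = 1/(15.5×21) = 0.003072 K/W
R_total = 0.05622 K/W
Q = ΔT / R_total = 216 / 0.05622

Q ≈ 3840 W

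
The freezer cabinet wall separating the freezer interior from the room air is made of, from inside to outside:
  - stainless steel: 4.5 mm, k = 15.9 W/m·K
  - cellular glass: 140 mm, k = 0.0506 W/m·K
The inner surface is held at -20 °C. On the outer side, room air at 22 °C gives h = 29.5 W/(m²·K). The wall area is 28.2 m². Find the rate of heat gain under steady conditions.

Q ≈ 423 W

Treating each layer as a thermal resistance in series:
R_stainless steel = L/(kA) = 0.0045/(15.9×28.2) = 1.004×10^-5 K/W
R_cellular glass = L/(kA) = 0.14/(0.0506×28.2) = 0.09811 K/W
R_outer film = 1/(h_o·A) = 1/(29.5×28.2) = 0.001202 K/W
R_total = 0.09933 K/W
Q = ΔT / R_total = 42 / 0.09933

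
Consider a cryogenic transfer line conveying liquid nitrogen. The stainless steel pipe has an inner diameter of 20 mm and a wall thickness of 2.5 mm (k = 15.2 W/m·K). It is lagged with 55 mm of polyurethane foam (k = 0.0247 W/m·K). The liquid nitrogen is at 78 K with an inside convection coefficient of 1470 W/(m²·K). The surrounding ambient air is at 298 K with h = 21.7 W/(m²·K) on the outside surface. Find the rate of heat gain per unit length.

Cylindrical conduction, so R = ln(r₂/r₁)/(2πkL) per layer, in series:
R_inner film = 1/(h_i·2πr₁L) = 1/(1470×2π×0.01×1) = 0.01083 K/W
R_stainless steel pipe wall = ln(12.5/10)/(2π×15.2×1) = 0.002336 K/W
R_polyurethane foam = ln(67.5/12.5)/(2π×0.0247×1) = 10.87 K/W
R_outer film = 1/(h_o·2πr_oL) = 1/(21.7×2π×0.0675×1) = 0.1087 K/W
R_total = 10.99 K/W
Q = ΔT/R_total = 220/10.99

q′ ≈ 20 W/m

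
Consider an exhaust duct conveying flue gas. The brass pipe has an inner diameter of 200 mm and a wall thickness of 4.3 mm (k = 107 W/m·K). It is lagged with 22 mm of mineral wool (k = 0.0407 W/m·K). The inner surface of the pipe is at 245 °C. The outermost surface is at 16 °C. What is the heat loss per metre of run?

q′ ≈ 306 W/m

Treating each annulus and film as a series resistance:
R_brass pipe wall = ln(104.3/100)/(2π×107×1) = 6.262×10^-5 K/W
R_mineral wool = ln(126.3/104.3)/(2π×0.0407×1) = 0.7484 K/W
R_total = 0.7485 K/W
Q = ΔT/R_total = 229/0.7485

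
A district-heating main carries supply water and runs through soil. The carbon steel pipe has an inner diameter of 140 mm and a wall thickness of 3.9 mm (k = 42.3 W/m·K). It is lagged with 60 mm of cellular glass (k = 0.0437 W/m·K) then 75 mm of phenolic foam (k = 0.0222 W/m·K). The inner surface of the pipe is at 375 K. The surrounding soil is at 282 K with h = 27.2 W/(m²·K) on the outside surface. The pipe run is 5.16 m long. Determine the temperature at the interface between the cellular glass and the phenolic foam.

T ≈ 338 K

Per-layer cylindrical resistances, series-summed:
R_carbon steel pipe wall = ln(73.9/70)/(2π×42.3×5.16) = 3.953×10^-5 K/W
R_cellular glass = ln(133.9/73.9)/(2π×0.0437×5.16) = 0.4195 K/W
R_phenolic foam = ln(208.9/133.9)/(2π×0.0222×5.16) = 0.6179 K/W
R_outer film = 1/(h_o·2πr_oL) = 1/(27.2×2π×0.2089×5.16) = 0.005428 K/W
R_total = 1.043 K/W
Q = ΔT/R_total = 93/1.043
Q = 89.2 W
T_interface = T_inner − Q·ΣR(inner→interface) = 375 − 89.2×0.4196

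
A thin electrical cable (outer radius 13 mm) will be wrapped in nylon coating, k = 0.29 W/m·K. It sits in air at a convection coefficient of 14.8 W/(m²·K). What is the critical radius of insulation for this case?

For a cylinder r_cr = k/h = 0.29/14.8
r_cr = 19.6 mm; since the bare radius (13 mm) is below r_cr, adding a thin layer of insulation will *increase* heat loss.

r_cr ≈ 19.6 mm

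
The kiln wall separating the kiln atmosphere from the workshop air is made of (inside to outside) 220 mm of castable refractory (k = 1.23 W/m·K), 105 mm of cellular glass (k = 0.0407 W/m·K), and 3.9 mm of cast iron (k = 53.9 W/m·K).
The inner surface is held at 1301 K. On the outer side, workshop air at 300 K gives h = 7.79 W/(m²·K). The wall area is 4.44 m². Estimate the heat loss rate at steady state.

Series thermal resistances:
R_castable refractory = L/(kA) = 0.22/(1.23×4.44) = 0.04028 K/W
R_cellular glass = L/(kA) = 0.105/(0.0407×4.44) = 0.581 K/W
R_cast iron = L/(kA) = 0.0039/(53.9×4.44) = 1.63×10^-5 K/W
R_outer film = 1/(h_o·A) = 1/(7.79×4.44) = 0.02891 K/W
R_total = 0.6503 K/W
Q = ΔT / R_total = 1001 / 0.6503

Q ≈ 1540 W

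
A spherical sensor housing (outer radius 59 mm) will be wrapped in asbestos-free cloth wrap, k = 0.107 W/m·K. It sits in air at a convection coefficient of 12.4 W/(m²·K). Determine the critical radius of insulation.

r_cr ≈ 17.3 mm

For a sphere r_cr = 2k/h = 2×0.107/12.4
r_cr = 17.3 mm; since the bare radius (59 mm) is above r_cr, any added insulation will reduce heat loss.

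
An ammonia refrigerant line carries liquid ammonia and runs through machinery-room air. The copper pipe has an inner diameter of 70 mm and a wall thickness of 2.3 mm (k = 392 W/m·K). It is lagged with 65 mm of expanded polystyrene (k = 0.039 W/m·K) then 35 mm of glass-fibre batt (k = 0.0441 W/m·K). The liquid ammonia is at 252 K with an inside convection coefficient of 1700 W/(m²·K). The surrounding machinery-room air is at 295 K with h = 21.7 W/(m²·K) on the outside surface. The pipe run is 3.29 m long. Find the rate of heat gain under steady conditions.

Q ≈ 27 W

Treating each annulus and film as a series resistance:
R_inner film = 1/(h_i·2πr₁L) = 1/(1700×2π×0.035×3.29) = 8.13×10^-4 K/W
R_copper pipe wall = ln(37.3/35)/(2π×392×3.29) = 7.854×10^-6 K/W
R_expanded polystyrene = ln(102.3/37.3)/(2π×0.039×3.29) = 1.251 K/W
R_glass-fibre batt = ln(137.3/102.3)/(2π×0.0441×3.29) = 0.3228 K/W
R_outer film = 1/(h_o·2πr_oL) = 1/(21.7×2π×0.1373×3.29) = 0.01624 K/W
R_total = 1.591 K/W
Q = ΔT/R_total = 43/1.591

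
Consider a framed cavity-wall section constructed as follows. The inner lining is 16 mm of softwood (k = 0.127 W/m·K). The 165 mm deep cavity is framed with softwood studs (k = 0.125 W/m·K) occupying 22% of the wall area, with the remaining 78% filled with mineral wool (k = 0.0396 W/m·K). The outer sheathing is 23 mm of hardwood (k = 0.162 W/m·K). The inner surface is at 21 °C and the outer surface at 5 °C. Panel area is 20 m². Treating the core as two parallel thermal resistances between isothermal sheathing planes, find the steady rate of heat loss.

Q ≈ 103 W

Sheathing layers in series; stud and cavity paths in parallel between them.
R_inner = 0.016/(0.127×20) = 0.006299 K/W
R_stud  = 0.165/(0.125×0.22×20) = 0.3 K/W
R_cav   = 0.165/(0.0396×0.78×20) = 0.2671 K/W
1/R_core = 1/R_stud + 1/R_cav → R_core = 0.1413 K/W
R_outer = 0.023/(0.162×20) = 0.007099 K/W
R_total = 0.1547 K/W
Q = ΔT/R_total = 16/0.1547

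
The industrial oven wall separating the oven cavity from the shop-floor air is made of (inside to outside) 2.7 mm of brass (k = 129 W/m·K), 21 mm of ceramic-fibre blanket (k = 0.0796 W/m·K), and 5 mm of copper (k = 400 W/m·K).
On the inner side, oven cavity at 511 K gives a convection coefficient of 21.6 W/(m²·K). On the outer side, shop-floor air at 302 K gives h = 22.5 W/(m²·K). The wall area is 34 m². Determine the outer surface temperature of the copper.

T ≈ 328 K

Model the wall as resistances in series:
R_inner film = 1/(h_i·A) = 1/(21.6×34) = 0.001362 K/W
R_brass = L/(kA) = 0.0027/(129×34) = 6.156×10^-7 K/W
R_ceramic-fibre blanket = L/(kA) = 0.021/(0.0796×34) = 0.007759 K/W
R_copper = L/(kA) = 0.005/(400×34) = 3.676×10^-7 K/W
R_outer film = 1/(h_o·A) = 1/(22.5×34) = 0.001307 K/W
R_total = 0.01043 K/W;  Q = ΔT/R_total = 209/0.01043 = 20040 W
T_interface = T_inner − Q·ΣR(inner→interface) = 511 − 20000×0.009122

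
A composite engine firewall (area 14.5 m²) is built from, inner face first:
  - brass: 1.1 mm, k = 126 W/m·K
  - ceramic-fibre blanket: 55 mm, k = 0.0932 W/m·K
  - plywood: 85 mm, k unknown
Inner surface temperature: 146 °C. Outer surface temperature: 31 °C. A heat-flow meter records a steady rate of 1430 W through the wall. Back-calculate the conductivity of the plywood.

Thermal resistances in series:
R_brass = L/(kA) = 0.0011/(126×14.5) = 6.021×10^-7 K/W
R_ceramic-fibre blanket = L/(kA) = 0.055/(0.0932×14.5) = 0.0407 K/W
Sum of known resistances R_other = 0.0407 K/W
Total R = ΔT/Q = 115/1430 = 0.08042 K/W
R_plywood = R_total − R_other = 0.03972 K/W
k = L/(R·A) = 0.085/(0.03972×14.5)

k ≈ 0.148 W/(m·K)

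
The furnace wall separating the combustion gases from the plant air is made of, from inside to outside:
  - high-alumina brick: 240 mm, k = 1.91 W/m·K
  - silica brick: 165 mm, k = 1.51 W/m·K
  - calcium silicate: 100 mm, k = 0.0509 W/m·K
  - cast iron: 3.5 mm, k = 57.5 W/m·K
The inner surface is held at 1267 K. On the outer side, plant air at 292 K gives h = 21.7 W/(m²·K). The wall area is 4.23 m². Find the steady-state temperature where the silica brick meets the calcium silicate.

T ≈ 1170 K

Thermal resistances in series:
R_high-alumina brick = L/(kA) = 0.24/(1.91×4.23) = 0.02971 K/W
R_silica brick = L/(kA) = 0.165/(1.51×4.23) = 0.02583 K/W
R_calcium silicate = L/(kA) = 0.1/(0.0509×4.23) = 0.4645 K/W
R_cast iron = L/(kA) = 0.0035/(57.5×4.23) = 1.439×10^-5 K/W
R_outer film = 1/(h_o·A) = 1/(21.7×4.23) = 0.01089 K/W
R_total = 0.5309 K/W;  Q = ΔT/R_total = 975/0.5309 = 1837 W
T_interface = T_inner − Q·ΣR(inner→interface) = 1267 − 1840×0.05554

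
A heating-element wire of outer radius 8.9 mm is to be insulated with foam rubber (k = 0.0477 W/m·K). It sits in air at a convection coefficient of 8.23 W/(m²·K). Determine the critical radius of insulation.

r_cr ≈ 5.8 mm

For a cylinder r_cr = k/h = 0.0477/8.23
r_cr = 5.8 mm; since the bare radius (8.9 mm) is above r_cr, any added insulation will reduce heat loss.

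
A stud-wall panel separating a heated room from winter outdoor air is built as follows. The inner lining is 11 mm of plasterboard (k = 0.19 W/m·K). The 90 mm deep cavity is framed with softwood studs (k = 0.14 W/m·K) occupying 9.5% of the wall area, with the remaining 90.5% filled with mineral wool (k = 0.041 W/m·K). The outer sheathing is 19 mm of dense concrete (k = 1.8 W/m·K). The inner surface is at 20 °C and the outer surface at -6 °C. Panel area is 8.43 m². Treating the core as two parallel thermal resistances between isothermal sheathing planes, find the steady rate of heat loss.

Sheathing layers in series; stud and cavity paths in parallel between them.
R_inner = 0.011/(0.19×8.43) = 0.006868 K/W
R_stud  = 0.09/(0.14×0.095×8.43) = 0.8027 K/W
R_cav   = 0.09/(0.041×0.905×8.43) = 0.2877 K/W
1/R_core = 1/R_stud + 1/R_cav → R_core = 0.2118 K/W
R_outer = 0.019/(1.8×8.43) = 0.001252 K/W
R_total = 0.2199 K/W
Q = ΔT/R_total = 26/0.2199

Q ≈ 118 W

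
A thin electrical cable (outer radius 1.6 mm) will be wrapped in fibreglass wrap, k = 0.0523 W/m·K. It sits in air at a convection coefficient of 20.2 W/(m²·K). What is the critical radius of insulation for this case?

For a cylinder r_cr = k/h = 0.0523/20.2
r_cr = 2.59 mm; since the bare radius (1.6 mm) is below r_cr, adding a thin layer of insulation will *increase* heat loss.

r_cr ≈ 2.59 mm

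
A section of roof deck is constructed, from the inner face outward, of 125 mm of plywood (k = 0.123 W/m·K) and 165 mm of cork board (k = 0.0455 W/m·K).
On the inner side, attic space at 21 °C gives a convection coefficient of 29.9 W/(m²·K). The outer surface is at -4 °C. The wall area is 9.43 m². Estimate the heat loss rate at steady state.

Q ≈ 50.4 W

Model the wall as resistances in series:
R_inner film = 1/(h_i·A) = 1/(29.9×9.43) = 0.003547 K/W
R_plywood = L/(kA) = 0.125/(0.123×9.43) = 0.1078 K/W
R_cork board = L/(kA) = 0.165/(0.0455×9.43) = 0.3846 K/W
R_total = 0.4959 K/W
Q = ΔT / R_total = 25 / 0.4959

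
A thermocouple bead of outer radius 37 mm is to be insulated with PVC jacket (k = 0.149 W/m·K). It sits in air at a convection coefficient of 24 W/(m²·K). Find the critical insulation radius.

For a sphere r_cr = 2k/h = 2×0.149/24
r_cr = 12.4 mm; since the bare radius (37 mm) is above r_cr, any added insulation will reduce heat loss.

r_cr ≈ 12.4 mm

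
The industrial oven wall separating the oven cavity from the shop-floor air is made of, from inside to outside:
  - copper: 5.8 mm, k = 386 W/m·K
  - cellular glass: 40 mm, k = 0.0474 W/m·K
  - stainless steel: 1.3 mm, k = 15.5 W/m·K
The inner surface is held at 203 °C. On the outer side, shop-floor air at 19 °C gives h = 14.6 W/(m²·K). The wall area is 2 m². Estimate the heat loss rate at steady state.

Thermal resistances in series:
R_copper = L/(kA) = 0.0058/(386×2) = 7.513×10^-6 K/W
R_cellular glass = L/(kA) = 0.04/(0.0474×2) = 0.4219 K/W
R_stainless steel = L/(kA) = 0.0013/(15.5×2) = 4.194×10^-5 K/W
R_outer film = 1/(h_o·A) = 1/(14.6×2) = 0.03425 K/W
R_total = 0.4562 K/W
Q = ΔT / R_total = 184 / 0.4562

Q ≈ 403 W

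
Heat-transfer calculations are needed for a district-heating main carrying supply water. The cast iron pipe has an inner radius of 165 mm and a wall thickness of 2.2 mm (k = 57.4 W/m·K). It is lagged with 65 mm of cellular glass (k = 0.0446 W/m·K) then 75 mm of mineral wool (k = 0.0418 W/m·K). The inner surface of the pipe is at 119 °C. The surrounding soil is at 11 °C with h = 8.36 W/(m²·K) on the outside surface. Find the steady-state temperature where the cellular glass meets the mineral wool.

T ≈ 64 °C

For a radial system each layer contributes R = ln(r_out/r_in)/(2πkL); films add R = 1/(hA).
R_cast iron pipe wall = ln(167.2/165)/(2π×57.4×1) = 3.673×10^-5 K/W
R_cellular glass = ln(232.2/167.2)/(2π×0.0446×1) = 1.172 K/W
R_mineral wool = ln(307.2/232.2)/(2π×0.0418×1) = 1.066 K/W
R_outer film = 1/(h_o·2πr_oL) = 1/(8.36×2π×0.3072×1) = 0.06197 K/W
R_total = 2.3 K/W
Q = ΔT/R_total = 108/2.3
Q = 47 W/m
T_interface = T_inner − Q·ΣR(inner→interface) = 119 − 47×1.172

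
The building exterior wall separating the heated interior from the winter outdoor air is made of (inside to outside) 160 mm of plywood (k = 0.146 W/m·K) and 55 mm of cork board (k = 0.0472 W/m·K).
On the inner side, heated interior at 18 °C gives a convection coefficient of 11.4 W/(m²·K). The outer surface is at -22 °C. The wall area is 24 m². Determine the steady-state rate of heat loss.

Series thermal resistances:
R_inner film = 1/(h_i·A) = 1/(11.4×24) = 0.003655 K/W
R_plywood = L/(kA) = 0.16/(0.146×24) = 0.04566 K/W
R_cork board = L/(kA) = 0.055/(0.0472×24) = 0.04855 K/W
R_total = 0.09787 K/W
Q = ΔT / R_total = 40 / 0.09787

Q ≈ 409 W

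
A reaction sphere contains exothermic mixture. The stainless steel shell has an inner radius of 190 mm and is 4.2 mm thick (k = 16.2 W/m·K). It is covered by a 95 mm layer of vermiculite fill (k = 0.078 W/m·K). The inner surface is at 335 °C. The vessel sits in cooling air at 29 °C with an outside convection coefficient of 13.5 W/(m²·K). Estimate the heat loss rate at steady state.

For a spherical shell R = (1/r₁ − 1/r₂)/(4πk); film R = 1/(h·4πr²). In series:
R_stainless steel shell = (1/0.19 − 1/0.1942)/(4π×16.2) = 5.591×10^-4 K/W
R_vermiculite fill = (1/0.1942 − 1/0.2892)/(4π×0.078) = 1.726 K/W
R_outer film = 1/(h·4πr_o²) = 1/(13.5×4π×0.2892²) = 0.07048 K/W
R_total = 1.797 K/W
Q = ΔT/R_total = 306/1.797

Q ≈ 170 W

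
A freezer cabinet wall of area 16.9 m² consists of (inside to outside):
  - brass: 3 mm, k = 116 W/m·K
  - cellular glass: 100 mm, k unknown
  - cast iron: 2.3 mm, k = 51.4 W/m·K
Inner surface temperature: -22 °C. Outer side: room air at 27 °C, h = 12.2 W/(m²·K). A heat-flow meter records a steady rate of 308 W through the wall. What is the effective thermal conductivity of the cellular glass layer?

k ≈ 0.0384 W/(m·K)

Thermal resistances in series:
R_brass = L/(kA) = 0.003/(116×16.9) = 1.53×10^-6 K/W
R_cast iron = L/(kA) = 0.0023/(51.4×16.9) = 2.648×10^-6 K/W
R_outer film = 1/(h_o·A) = 1/(12.2×16.9) = 0.00485 K/W
Sum of known resistances R_other = 0.004854 K/W
Total R = ΔT/Q = 49/308 = 0.1591 K/W
R_cellular glass = R_total − R_other = 0.1542 K/W
k = L/(R·A) = 0.1/(0.1542×16.9)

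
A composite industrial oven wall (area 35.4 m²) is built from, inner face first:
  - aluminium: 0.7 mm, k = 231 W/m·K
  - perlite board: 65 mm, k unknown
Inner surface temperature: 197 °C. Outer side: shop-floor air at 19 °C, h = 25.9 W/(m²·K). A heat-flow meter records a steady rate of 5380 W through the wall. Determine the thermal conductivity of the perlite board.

Using the resistance-network approach (series):
R_aluminium = L/(kA) = 0.0007/(231×35.4) = 8.56×10^-8 K/W
R_outer film = 1/(h_o·A) = 1/(25.9×35.4) = 0.001091 K/W
Sum of known resistances R_other = 0.001091 K/W
Total R = ΔT/Q = 178/5380 = 0.03309 K/W
R_perlite board = R_total − R_other = 0.03199 K/W
k = L/(R·A) = 0.065/(0.03199×35.4)

k ≈ 0.0574 W/(m·K)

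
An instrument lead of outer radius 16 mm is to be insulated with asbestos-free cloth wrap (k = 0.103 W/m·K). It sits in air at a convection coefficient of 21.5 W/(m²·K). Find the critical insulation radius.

For a cylinder r_cr = k/h = 0.103/21.5
r_cr = 4.79 mm; since the bare radius (16 mm) is above r_cr, any added insulation will reduce heat loss.

r_cr ≈ 4.79 mm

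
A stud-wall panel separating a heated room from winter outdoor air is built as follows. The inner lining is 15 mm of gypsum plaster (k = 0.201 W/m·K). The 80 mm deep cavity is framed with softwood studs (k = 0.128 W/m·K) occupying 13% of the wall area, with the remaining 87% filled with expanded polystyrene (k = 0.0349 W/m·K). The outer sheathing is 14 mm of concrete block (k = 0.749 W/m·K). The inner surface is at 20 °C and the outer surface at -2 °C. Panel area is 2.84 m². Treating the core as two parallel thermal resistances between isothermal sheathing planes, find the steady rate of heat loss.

Q ≈ 34.8 W

Sheathing layers in series; stud and cavity paths in parallel between them.
R_inner = 0.015/(0.201×2.84) = 0.02628 K/W
R_stud  = 0.08/(0.128×0.13×2.84) = 1.693 K/W
R_cav   = 0.08/(0.0349×0.87×2.84) = 0.9277 K/W
1/R_core = 1/R_stud + 1/R_cav → R_core = 0.5993 K/W
R_outer = 0.014/(0.749×2.84) = 0.006582 K/W
R_total = 0.6322 K/W
Q = ΔT/R_total = 22/0.6322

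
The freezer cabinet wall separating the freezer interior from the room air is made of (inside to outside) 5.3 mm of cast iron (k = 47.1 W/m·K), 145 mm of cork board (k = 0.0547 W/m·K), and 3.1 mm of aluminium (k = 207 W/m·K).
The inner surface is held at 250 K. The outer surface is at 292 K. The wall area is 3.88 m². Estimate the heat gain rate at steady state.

Q ≈ 61.5 W

Thermal resistances in series:
R_cast iron = L/(kA) = 0.0053/(47.1×3.88) = 2.9×10^-5 K/W
R_cork board = L/(kA) = 0.145/(0.0547×3.88) = 0.6832 K/W
R_aluminium = L/(kA) = 0.0031/(207×3.88) = 3.86×10^-6 K/W
R_total = 0.6832 K/W
Q = ΔT / R_total = 42 / 0.6832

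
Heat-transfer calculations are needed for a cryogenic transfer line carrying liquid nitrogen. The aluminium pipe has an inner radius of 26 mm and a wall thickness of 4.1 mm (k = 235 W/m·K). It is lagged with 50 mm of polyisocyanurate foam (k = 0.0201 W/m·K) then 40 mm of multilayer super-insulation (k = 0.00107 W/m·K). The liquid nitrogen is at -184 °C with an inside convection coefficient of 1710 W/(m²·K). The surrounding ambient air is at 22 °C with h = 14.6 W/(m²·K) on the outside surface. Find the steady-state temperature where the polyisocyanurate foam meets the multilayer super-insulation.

T ≈ -161 °C

Radial resistances (cylindrical: R_cond = ln(r_o/r_i)/(2πkL), R_conv = 1/(h·2πrL)):
R_inner film = 1/(h_i·2πr₁L) = 1/(1710×2π×0.026×1) = 0.00358 K/W
R_aluminium pipe wall = ln(30.1/26)/(2π×235×1) = 9.917×10^-5 K/W
R_polyisocyanurate foam = ln(80.1/30.1)/(2π×0.0201×1) = 7.75 K/W
R_multilayer super-insulation = ln(120.1/80.1)/(2π×0.00107×1) = 60.25 K/W
R_outer film = 1/(h_o·2πr_oL) = 1/(14.6×2π×0.1201×1) = 0.09077 K/W
R_total = 68.09 K/W
Q = ΔT/R_total = 206/68.09
Q = 3.03 W/m
T_interface = T_inner + Q·ΣR(inner→interface) = -184 + 3.03×7.754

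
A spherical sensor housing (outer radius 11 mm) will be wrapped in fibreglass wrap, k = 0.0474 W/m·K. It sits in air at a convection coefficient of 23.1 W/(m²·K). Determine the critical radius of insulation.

r_cr ≈ 4.1 mm

For a sphere r_cr = 2k/h = 2×0.0474/23.1
r_cr = 4.1 mm; since the bare radius (11 mm) is above r_cr, any added insulation will reduce heat loss.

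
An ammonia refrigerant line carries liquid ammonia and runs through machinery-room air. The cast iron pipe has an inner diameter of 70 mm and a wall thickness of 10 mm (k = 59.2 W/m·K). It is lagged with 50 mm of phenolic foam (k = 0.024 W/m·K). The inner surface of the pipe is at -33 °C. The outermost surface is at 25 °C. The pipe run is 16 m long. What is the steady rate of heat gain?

Radial resistances (cylindrical: R_cond = ln(r_o/r_i)/(2πkL), R_conv = 1/(h·2πrL)):
R_cast iron pipe wall = ln(45/35)/(2π×59.2×16) = 4.223×10^-5 K/W
R_phenolic foam = ln(95/45)/(2π×0.024×16) = 0.3097 K/W
R_total = 0.3097 K/W
Q = ΔT/R_total = 58/0.3097

Q ≈ 187 W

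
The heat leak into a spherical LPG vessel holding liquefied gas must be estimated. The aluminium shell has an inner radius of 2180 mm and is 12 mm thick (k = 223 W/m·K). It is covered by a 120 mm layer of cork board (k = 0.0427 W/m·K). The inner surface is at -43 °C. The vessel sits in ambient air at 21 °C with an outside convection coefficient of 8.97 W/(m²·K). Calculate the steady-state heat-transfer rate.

Spherical conduction: R = (1/r_in − 1/r_out)/(4πk) per layer; series-sum.
R_aluminium shell = (1/2.18 − 1/2.192)/(4π×223) = 8.961×10^-7 K/W
R_cork board = (1/2.192 − 1/2.312)/(4π×0.0427) = 0.04413 K/W
R_outer film = 1/(h·4πr_o²) = 1/(8.97×4π×2.312²) = 0.00166 K/W
R_total = 0.04579 K/W
Q = ΔT/R_total = 64/0.04579

Q ≈ 1400 W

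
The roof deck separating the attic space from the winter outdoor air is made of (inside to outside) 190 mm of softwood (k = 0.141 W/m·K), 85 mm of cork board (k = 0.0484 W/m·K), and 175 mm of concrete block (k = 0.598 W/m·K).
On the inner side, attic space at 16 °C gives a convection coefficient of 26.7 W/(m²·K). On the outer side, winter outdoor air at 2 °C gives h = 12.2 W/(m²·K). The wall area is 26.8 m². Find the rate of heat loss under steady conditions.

Q ≈ 107 W

Treating each layer as a thermal resistance in series:
R_inner film = 1/(h_i·A) = 1/(26.7×26.8) = 0.001398 K/W
R_softwood = L/(kA) = 0.19/(0.141×26.8) = 0.05028 K/W
R_cork board = L/(kA) = 0.085/(0.0484×26.8) = 0.06553 K/W
R_concrete block = L/(kA) = 0.175/(0.598×26.8) = 0.01092 K/W
R_outer film = 1/(h_o·A) = 1/(12.2×26.8) = 0.003058 K/W
R_total = 0.1312 K/W
Q = ΔT / R_total = 14 / 0.1312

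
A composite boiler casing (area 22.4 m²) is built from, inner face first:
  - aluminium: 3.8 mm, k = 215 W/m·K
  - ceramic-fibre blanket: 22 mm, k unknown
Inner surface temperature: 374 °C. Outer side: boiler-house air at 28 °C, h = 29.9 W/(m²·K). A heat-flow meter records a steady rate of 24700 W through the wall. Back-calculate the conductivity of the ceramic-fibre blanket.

Treating each layer as a thermal resistance in series:
R_aluminium = L/(kA) = 0.0038/(215×22.4) = 7.89×10^-7 K/W
R_outer film = 1/(h_o·A) = 1/(29.9×22.4) = 0.001493 K/W
Sum of known resistances R_other = 0.001494 K/W
Total R = ΔT/Q = 346/24700 = 0.01401 K/W
R_ceramic-fibre blanket = R_total − R_other = 0.01251 K/W
k = L/(R·A) = 0.022/(0.01251×22.4)

k ≈ 0.0785 W/(m·K)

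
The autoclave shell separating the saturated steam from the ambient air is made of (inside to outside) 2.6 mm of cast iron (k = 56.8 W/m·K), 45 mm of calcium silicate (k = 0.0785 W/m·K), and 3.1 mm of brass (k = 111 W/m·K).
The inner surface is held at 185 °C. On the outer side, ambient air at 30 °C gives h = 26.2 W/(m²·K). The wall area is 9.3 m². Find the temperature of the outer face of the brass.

Treating each layer as a thermal resistance in series:
R_cast iron = L/(kA) = 0.0026/(56.8×9.3) = 4.922×10^-6 K/W
R_calcium silicate = L/(kA) = 0.045/(0.0785×9.3) = 0.06164 K/W
R_brass = L/(kA) = 0.0031/(111×9.3) = 3.003×10^-6 K/W
R_outer film = 1/(h_o·A) = 1/(26.2×9.3) = 0.004104 K/W
R_total = 0.06575 K/W;  Q = ΔT/R_total = 155/0.06575 = 2357 W
T_interface = T_inner − Q·ΣR(inner→interface) = 185 − 2360×0.06165

T ≈ 39.7 °C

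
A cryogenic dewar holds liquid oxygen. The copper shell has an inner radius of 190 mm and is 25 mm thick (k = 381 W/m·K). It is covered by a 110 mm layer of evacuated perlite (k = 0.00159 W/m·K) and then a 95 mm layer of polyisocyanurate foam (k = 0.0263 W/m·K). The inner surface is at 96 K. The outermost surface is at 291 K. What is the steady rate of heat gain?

Radial (spherical) resistances in series:
R_copper shell = (1/0.19 − 1/0.215)/(4π×381) = 1.278×10^-4 K/W
R_evacuated perlite = (1/0.215 − 1/0.325)/(4π×0.00159) = 78.79 K/W
R_polyisocyanurate foam = (1/0.325 − 1/0.42)/(4π×0.0263) = 2.106 K/W
R_total = 80.89 K/W
Q = ΔT/R_total = 195/80.89

Q ≈ 2.41 W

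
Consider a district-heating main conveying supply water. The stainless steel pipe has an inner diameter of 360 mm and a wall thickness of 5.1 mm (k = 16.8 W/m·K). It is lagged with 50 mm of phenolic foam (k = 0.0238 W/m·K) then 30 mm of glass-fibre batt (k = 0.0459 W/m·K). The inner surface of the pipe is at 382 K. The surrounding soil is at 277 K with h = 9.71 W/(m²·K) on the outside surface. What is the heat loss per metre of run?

q′ ≈ 50.5 W/m

For a radial system each layer contributes R = ln(r_out/r_in)/(2πkL); films add R = 1/(hA).
R_stainless steel pipe wall = ln(185.1/180)/(2π×16.8×1) = 2.647×10^-4 K/W
R_phenolic foam = ln(235.1/185.1)/(2π×0.0238×1) = 1.599 K/W
R_glass-fibre batt = ln(265.1/235.1)/(2π×0.0459×1) = 0.4164 K/W
R_outer film = 1/(h_o·2πr_oL) = 1/(9.71×2π×0.2651×1) = 0.06183 K/W
R_total = 2.078 K/W
Q = ΔT/R_total = 105/2.078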